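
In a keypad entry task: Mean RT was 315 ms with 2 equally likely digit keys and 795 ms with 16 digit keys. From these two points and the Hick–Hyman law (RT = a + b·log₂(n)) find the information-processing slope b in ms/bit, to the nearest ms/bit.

b = (RT₂ − RT₁)/(log₂ n₂ − log₂ n₁) = (795 − 315)/(4 − 1) = 160 ms/bit.

160 ms/bit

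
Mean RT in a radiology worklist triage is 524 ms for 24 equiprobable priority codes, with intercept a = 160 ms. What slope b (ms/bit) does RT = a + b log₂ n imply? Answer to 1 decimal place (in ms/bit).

24 alternatives carry log₂ 24 = 4.5850 bits; the choice cost is 524 − 160 = 364 ms, so b = 364/4.5850 = 79.390 ms/bit.

79.4 ms/bit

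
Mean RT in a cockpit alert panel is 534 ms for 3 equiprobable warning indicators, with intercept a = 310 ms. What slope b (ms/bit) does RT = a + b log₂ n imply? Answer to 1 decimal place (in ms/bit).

141.3 ms/bit

3 alternatives carry log₂ 3 = 1.5850 bits; the choice cost is 534 − 310 = 224 ms, so b = 224/1.5850 = 141.328 ms/bit.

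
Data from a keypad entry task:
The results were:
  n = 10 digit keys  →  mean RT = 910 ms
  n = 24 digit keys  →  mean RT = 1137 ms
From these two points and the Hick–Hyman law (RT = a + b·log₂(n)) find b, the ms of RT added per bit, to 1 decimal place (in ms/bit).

179.7 ms/bit

The slope on a log₂ axis is (1137 − 910) / (4.5850 − 3.3219) = 179.726 ms/bit.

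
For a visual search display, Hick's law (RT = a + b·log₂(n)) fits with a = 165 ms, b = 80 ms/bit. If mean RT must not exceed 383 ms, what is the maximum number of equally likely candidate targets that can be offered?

6

Set 165 + 80·log₂ n ≤ 383 → log₂ n ≤ (383 − 165)/80 = 2.7250.
So n ≤ 2^2.7250 = 6.612; the largest integer n is 6.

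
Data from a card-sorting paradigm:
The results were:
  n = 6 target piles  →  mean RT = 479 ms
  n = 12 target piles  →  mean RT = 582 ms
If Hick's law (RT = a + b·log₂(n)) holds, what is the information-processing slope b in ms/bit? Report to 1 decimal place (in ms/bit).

b = (RT₂ − RT₁)/(log₂ n₂ − log₂ n₁) = (582 − 479)/(3.5850 − 2.5850) = 103.000 ms/bit.

103.0 ms/bit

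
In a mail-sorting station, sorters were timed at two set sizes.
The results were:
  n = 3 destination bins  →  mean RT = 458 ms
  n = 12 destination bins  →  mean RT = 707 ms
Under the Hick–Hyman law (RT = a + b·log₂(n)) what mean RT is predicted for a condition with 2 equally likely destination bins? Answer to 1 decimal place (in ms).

385.2 ms

Fit slope and intercept:
  b = (707 − 458) / (log₂ 12 − log₂ 3) = 249 / (3.5850 − 1.5850) = 124.500 ms/bit
  a = 458 − 124.500 × 1.5850 = 260.672 ms
Then RT(2) = 260.672 + 124.500 × log₂ 2 = 260.672 + 124.500 × 1 ≈ 385.172 ms.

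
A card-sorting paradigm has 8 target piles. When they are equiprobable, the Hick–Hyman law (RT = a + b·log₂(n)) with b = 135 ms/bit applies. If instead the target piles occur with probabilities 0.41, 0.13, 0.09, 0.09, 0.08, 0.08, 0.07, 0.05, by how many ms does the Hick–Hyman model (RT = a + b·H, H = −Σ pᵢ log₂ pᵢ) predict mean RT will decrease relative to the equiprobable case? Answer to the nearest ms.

54 ms

The RT saving is b·ΔH. Equiprobable H₀ = log₂(8) = 3.0000 bits; with the given probabilities H = 2.6030 bits.
b·(H₀ − H) = 135 × (3.0000 − 2.6030) = 53.59 ms.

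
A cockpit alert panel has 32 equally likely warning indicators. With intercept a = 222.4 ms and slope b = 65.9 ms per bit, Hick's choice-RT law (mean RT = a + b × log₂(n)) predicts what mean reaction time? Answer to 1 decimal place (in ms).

551.9 ms

log₂(32) = 5 bits, so RT = 222.4 + 65.9 × 5 ≈ 551.900 ms.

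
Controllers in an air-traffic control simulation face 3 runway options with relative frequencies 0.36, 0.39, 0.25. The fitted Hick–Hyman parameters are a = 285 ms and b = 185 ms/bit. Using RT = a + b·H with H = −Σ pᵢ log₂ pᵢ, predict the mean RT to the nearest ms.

574 ms

Entropy contributions −pᵢ log₂ pᵢ: 0.5306, 0.5298, 0.5000; sum H = 1.5604 bits.
RT = a + bH = 285 + 185·1.5604 = 573.68 ms.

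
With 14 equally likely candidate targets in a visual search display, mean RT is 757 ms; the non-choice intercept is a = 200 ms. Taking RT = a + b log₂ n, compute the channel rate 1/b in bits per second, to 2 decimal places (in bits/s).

6.84 bits/s

Choice component = 757 − 200 = 557 ms over log₂(14) = 3.8074 bits.
b = 557 / 3.8074 = 146.296 ms/bit, so 1/b = 6.835 bits/s.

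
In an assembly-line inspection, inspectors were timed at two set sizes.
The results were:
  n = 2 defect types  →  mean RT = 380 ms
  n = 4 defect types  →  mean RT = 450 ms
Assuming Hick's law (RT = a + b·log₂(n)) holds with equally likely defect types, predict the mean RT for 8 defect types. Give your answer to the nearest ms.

520 ms

Fit slope and intercept:
  b = (450 − 380) / (log₂ 4 − log₂ 2) = 70 / (2 − 1) = 70 ms/bit
  a = 380 − 70 × 1 = 310 ms
Then RT(8) = 310 + 70 × log₂ 8 = 310 + 70 × 3 ≈ 520.000 ms.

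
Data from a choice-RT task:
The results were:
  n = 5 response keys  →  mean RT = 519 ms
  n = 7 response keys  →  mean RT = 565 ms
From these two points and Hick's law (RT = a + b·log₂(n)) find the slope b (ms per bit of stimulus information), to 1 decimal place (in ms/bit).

94.8 ms/bit

The slope on a log₂ axis is (565 − 519) / (2.8074 − 2.3219) = 94.762 ms/bit.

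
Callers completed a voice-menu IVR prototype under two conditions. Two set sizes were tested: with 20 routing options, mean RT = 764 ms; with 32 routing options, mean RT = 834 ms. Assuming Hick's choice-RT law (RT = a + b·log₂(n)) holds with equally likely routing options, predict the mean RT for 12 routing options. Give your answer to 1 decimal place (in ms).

687.9 ms

With log₂ n on the abscissa the relation is linear; from the two conditions:
  b = (834 − 764) / (log₂ 32 − log₂ 20) = 70 / (5 − 4.3219) = 103.234 ms/bit
  a = 764 − 103.234 × 4.3219 = 317.831 ms
Then RT(12) = 317.831 + 103.234 × log₂ 12 = 317.831 + 103.234 × 3.5850 ≈ 687.920 ms.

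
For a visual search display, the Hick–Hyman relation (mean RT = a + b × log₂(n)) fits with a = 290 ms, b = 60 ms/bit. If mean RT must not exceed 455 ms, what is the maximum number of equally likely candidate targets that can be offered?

Information budget: (455 − 290)/60 = 2.7500 bits, so n ≤ 2^2.7500 = 6.727 → at most 6.

6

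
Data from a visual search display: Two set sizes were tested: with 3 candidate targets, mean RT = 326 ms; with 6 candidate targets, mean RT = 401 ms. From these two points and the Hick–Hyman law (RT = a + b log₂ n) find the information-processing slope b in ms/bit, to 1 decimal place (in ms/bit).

75.0 ms/bit

b = (RT₂ − RT₁)/(log₂ n₂ − log₂ n₁) = (401 − 326)/(2.5850 − 1.5850) = 75.000 ms/bit.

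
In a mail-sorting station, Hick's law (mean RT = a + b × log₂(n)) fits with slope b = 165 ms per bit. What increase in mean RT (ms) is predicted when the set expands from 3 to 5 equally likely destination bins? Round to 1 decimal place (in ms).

Only the slope matters, since a is common to both: ΔRT = b·log₂(n₂/n₁).
log₂(5) − log₂(3) = 2.3219 − 1.5850 = 0.7370.
ΔRT = 165 × 0.7370 = 121.599 ms.

121.6 ms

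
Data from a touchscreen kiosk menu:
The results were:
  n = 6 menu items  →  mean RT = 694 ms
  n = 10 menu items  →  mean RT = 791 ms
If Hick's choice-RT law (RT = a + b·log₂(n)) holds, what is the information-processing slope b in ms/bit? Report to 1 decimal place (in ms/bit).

131.6 ms/bit

The slope on a log₂ axis is (791 − 694) / (3.3219 − 2.5850) = 131.621 ms/bit.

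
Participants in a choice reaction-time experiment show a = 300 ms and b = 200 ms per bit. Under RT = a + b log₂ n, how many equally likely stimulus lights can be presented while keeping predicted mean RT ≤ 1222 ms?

Set 300 + 200·log₂ n ≤ 1222 → log₂ n ≤ (1222 − 300)/200 = 4.6100.
So n ≤ 2^4.6100 = 24.420; the largest integer n is 24.

24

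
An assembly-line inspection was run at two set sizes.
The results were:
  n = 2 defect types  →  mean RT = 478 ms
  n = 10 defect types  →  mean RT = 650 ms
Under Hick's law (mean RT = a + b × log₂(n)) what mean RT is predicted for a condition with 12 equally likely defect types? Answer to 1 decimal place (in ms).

With log₂ n on the abscissa the relation is linear; from the two conditions:
  b = (650 − 478) / (log₂ 10 − log₂ 2) = 172 / (3.3219 − 1) = 74.076 ms/bit
  a = 478 − 74.076 × 1 = 403.924 ms
Then RT(12) = 403.924 + 74.076 × log₂ 12 = 403.924 + 74.076 × 3.5850 ≈ 669.485 ms.

669.5 ms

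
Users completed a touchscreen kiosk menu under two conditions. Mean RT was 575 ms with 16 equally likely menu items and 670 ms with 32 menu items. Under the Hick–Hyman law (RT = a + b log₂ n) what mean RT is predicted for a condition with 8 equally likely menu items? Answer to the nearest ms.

With log₂ n on the abscissa the relation is linear; from the two conditions:
  b = (670 − 575) / (log₂ 32 − log₂ 16) = 95 / (5 − 4) = 95 ms/bit
  a = 575 − 95 × 4 = 195 ms
Then RT(8) = 195 + 95 × log₂ 8 = 195 + 95 × 3 ≈ 480.000 ms.

480 ms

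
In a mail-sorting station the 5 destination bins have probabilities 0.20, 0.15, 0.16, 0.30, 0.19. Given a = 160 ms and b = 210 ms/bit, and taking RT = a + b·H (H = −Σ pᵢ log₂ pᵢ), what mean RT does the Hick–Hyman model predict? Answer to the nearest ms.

638 ms

Entropy contributions −pᵢ log₂ pᵢ: 0.4644, 0.4105, 0.4230, 0.5211, 0.4552; sum H = 2.2743 bits.
RT = a + bH = 160 + 210·2.2743 = 637.60 ms.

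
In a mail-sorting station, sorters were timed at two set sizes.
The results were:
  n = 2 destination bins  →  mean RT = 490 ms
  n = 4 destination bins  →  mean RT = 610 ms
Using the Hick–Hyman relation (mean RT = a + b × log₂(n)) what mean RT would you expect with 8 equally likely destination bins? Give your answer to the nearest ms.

730 ms

RT is linear in log₂ n, so two points fix the line:
  b = (610 − 490) / (log₂ 4 − log₂ 2) = 120 / (2 − 1) = 120 ms/bit
  a = 490 − 120 × 1 = 370 ms
Then RT(8) = 370 + 120 × log₂ 8 = 370 + 120 × 3 ≈ 730.000 ms.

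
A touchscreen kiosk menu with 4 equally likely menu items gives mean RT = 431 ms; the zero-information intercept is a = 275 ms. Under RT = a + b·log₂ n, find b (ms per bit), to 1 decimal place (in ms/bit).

78.0 ms/bit

b = (431 − 275) / log₂(4) = 156 / 2 = 78.000 ms/bit.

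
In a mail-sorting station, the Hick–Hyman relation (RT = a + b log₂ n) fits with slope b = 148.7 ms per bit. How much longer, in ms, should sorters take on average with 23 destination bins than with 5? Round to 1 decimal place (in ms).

The intercept a cancels: ΔRT = b·(log₂ n₂ − log₂ n₁) = b·log₂(n₂/n₁).
log₂(23) − log₂(5) = 4.5236 − 2.3219 = 2.2016.
ΔRT = 148.7 × 2.2016 = 327.383 ms.

327.4 ms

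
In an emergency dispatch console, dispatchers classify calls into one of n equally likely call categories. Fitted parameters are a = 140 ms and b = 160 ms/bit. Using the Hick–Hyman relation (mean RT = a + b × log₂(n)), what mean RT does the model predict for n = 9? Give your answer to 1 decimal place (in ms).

log₂(9) = 3.1699 bits, so RT = 140 + 160 × 3.1699 ≈ 647.188 ms.

647.2 ms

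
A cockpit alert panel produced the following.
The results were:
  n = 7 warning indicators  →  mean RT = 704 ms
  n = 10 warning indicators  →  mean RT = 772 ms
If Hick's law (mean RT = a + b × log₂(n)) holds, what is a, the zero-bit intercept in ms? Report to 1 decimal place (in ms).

333.0 ms

b = (RT₂ − RT₁)/(log₂ n₂ − log₂ n₁) = (772 − 704)/(3.3219 − 2.8074) = 132.148 ms/bit.
a = RT₁ − b·log₂ n₁ = 704 − 132.148 × 2.8074 = 333.013 ms.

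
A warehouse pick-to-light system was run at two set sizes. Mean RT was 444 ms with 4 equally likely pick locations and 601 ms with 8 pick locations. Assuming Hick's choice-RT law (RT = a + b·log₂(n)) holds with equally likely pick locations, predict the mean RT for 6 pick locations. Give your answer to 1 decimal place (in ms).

Solve the two-equation system in a and b:
  b = (601 − 444) / (log₂ 8 − log₂ 4) = 157 / (3 − 2) = 157.000 ms/bit
  a = 444 − 157.000 × 2 = 130.000 ms
Then RT(6) = 130.000 + 157.000 × log₂ 6 = 130.000 + 157.000 × 2.5850 ≈ 535.839 ms.

535.8 ms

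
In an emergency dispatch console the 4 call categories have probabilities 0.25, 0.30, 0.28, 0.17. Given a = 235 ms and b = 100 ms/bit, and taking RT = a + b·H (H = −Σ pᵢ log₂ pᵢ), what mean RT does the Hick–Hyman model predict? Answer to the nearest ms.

432 ms

Entropy contributions −pᵢ log₂ pᵢ: 0.5000, 0.5211, 0.5142, 0.4346; sum H = 1.9699 bits.
RT = a + bH = 235 + 100·1.9699 = 431.99 ms.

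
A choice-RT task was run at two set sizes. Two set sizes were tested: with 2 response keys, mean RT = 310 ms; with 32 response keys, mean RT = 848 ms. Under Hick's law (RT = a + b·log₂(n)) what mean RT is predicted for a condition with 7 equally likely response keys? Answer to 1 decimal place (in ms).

553.1 ms

RT is linear in log₂ n, so two points fix the line:
  b = (848 − 310) / (log₂ 32 − log₂ 2) = 538 / (5 − 1) = 134.500 ms/bit
  a = 310 − 134.500 × 1 = 175.500 ms
Then RT(7) = 175.500 + 134.500 × log₂ 7 = 175.500 + 134.500 × 2.8074 ≈ 553.089 ms.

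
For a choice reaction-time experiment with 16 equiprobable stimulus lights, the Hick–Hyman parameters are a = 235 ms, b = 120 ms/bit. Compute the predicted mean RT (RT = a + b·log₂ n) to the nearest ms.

715 ms

log₂(16) = 4 bits, so RT = 235 + 120 × 4 ≈ 715.000 ms.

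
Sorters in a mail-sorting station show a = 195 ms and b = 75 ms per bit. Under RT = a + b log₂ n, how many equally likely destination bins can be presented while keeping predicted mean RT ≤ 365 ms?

4

Set 195 + 75·log₂ n ≤ 365 → log₂ n ≤ (365 − 195)/75 = 2.2667.
So n ≤ 2^2.2667 = 4.812; the largest integer n is 4.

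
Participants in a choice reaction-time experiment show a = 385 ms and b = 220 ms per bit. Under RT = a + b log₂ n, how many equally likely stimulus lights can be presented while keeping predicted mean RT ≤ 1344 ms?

Information budget: (1344 − 385)/220 = 4.3591 bits, so n ≤ 2^4.3591 = 20.522 → at most 20.

20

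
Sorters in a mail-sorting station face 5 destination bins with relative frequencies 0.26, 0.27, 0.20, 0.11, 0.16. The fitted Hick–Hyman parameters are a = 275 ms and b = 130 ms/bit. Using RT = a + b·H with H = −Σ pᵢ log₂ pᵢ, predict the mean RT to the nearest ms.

Entropy contributions −pᵢ log₂ pᵢ: 0.5053, 0.5100, 0.4644, 0.3503, 0.4230; sum H = 2.2530 bits.
RT = a + bH = 275 + 130·2.2530 = 567.89 ms.

568 ms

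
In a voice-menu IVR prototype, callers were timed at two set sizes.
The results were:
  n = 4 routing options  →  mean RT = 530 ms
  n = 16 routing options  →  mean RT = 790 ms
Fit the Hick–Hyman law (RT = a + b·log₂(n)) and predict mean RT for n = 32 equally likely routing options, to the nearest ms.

With log₂ n on the abscissa the relation is linear; from the two conditions:
  b = (790 − 530) / (log₂ 16 − log₂ 4) = 260 / (4 − 2) = 130 ms/bit
  a = 530 − 130 × 2 = 270 ms
Then RT(32) = 270 + 130 × log₂ 32 = 270 + 130 × 5 ≈ 920.000 ms.

920 ms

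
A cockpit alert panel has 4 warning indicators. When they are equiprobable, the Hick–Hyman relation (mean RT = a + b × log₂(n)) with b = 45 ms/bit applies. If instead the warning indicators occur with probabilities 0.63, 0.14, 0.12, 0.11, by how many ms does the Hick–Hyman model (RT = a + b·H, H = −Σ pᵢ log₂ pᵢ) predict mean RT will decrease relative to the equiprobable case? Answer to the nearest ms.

21 ms

Equiprobable entropy H₀ = log₂ 4 = 2.0000 bits.
Skewed entropy H = −Σ pᵢ log₂ pᵢ = 1.5344 bits.
ΔRT = b·(H₀ − H) = 45 × 0.4656 = 20.95 ms.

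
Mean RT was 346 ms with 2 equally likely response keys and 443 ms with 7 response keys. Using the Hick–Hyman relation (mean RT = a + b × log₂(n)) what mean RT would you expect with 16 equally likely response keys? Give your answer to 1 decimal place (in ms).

Fit slope and intercept:
  b = (443 − 346) / (log₂ 7 − log₂ 2) = 97 / (2.8074 − 1) = 53.670 ms/bit
  a = 346 − 53.670 × 1 = 292.330 ms
Then RT(16) = 292.330 + 53.670 × log₂ 16 = 292.330 + 53.670 × 4 ≈ 507.009 ms.

507.0 ms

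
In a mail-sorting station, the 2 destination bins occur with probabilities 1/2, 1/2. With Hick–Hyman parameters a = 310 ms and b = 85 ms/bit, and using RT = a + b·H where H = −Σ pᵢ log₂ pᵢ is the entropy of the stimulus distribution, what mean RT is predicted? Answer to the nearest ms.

Each term −pᵢ log₂ pᵢ: 0.5·1 + 0.5·1; summed, H = 1.000 bits.
Mean RT = a + bH = 310 + 85·1.000 = 395.00 ms.

395 ms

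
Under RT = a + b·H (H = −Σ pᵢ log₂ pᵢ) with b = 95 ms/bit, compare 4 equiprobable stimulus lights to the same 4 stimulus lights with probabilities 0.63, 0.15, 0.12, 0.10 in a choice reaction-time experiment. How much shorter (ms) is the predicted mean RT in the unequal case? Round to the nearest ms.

Equiprobable entropy H₀ = log₂ 4 = 2.0000 bits.
Skewed entropy H = −Σ pᵢ log₂ pᵢ = 1.5297 bits.
ΔRT = b·(H₀ − H) = 95 × 0.4703 = 44.67 ms.

45 ms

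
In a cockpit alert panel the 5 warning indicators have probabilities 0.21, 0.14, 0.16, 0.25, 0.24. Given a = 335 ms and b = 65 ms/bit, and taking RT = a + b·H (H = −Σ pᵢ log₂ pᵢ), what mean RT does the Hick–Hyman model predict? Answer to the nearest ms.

484 ms

Entropy contributions −pᵢ log₂ pᵢ: 0.4728, 0.3971, 0.4230, 0.5000, 0.4941; sum H = 2.2871 bits.
RT = a + bH = 335 + 65·2.2871 = 483.66 ms.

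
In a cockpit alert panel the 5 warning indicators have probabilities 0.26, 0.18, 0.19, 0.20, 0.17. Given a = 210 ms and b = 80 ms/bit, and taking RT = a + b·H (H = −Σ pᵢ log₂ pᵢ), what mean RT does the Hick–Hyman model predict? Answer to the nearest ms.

H = 0.26·log₂(1/0.26) + 0.18·log₂(1/0.18) + 0.19·log₂(1/0.19) + 0.20·log₂(1/0.20) + 0.17·log₂(1/0.17) = 2.3048 bits.
RT = 210 + 80 × 2.3048 = 394.38 ms.

394 ms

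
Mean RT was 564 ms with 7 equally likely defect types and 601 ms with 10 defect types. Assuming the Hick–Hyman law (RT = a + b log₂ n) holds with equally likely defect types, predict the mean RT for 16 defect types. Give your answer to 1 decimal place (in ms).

RT is linear in log₂ n, so two points fix the line:
  b = (601 − 564) / (log₂ 10 − log₂ 7) = 37 / (3.3219 − 2.8074) = 71.904 ms/bit
  a = 564 − 71.904 × 2.8074 = 362.139 ms
Then RT(16) = 362.139 + 71.904 × log₂ 16 = 362.139 + 71.904 × 4 ≈ 649.756 ms.

649.8 ms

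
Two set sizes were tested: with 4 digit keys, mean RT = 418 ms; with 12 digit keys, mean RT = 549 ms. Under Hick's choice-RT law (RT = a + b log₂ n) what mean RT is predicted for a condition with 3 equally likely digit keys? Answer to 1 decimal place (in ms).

With log₂ n on the abscissa the relation is linear; from the two conditions:
  b = (549 − 418) / (log₂ 12 − log₂ 4) = 131 / (3.5850 − 2) = 82.652 ms/bit
  a = 418 − 82.652 × 2 = 252.696 ms
Then RT(3) = 252.696 + 82.652 × log₂ 3 = 252.696 + 82.652 × 1.5850 ≈ 383.696 ms.

383.7 ms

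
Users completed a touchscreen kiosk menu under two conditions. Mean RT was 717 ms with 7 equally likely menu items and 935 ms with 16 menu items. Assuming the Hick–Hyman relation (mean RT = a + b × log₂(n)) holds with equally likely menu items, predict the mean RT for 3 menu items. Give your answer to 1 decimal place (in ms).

With log₂ n on the abscissa the relation is linear; from the two conditions:
  b = (935 − 717) / (log₂ 16 − log₂ 7) = 218 / (4 − 2.8074) = 182.787 ms/bit
  a = 717 − 182.787 × 2.8074 = 203.852 ms
Then RT(3) = 203.852 + 182.787 × log₂ 3 = 203.852 + 182.787 × 1.5850 ≈ 493.563 ms.

493.6 ms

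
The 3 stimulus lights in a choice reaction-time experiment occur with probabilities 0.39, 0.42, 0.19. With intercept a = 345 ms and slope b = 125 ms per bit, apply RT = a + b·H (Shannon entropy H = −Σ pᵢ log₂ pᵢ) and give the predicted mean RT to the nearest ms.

534 ms

H = 0.39·log₂(1/0.39) + 0.42·log₂(1/0.42) + 0.19·log₂(1/0.19) = 1.5107 bits.
RT = 345 + 125 × 1.5107 = 533.83 ms.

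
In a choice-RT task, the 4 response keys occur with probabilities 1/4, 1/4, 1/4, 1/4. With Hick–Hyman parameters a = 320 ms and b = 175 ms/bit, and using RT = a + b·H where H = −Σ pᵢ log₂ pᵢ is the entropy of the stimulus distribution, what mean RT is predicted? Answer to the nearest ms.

670 ms

Each term −pᵢ log₂ pᵢ: 0.25·2 + 0.25·2 + 0.25·2 + 0.25·2; summed, H = 2.000 bits.
Mean RT = a + bH = 320 + 175·2.000 = 670.00 ms.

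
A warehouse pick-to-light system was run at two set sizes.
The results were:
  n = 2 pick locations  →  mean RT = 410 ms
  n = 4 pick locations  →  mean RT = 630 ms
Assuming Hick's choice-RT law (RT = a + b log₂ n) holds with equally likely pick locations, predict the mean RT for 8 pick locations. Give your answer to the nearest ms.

With log₂ n on the abscissa the relation is linear; from the two conditions:
  b = (630 − 410) / (log₂ 4 − log₂ 2) = 220 / (2 − 1) = 220 ms/bit
  a = 410 − 220 × 1 = 190 ms
Then RT(8) = 190 + 220 × log₂ 8 = 190 + 220 × 3 ≈ 850.000 ms.

850 ms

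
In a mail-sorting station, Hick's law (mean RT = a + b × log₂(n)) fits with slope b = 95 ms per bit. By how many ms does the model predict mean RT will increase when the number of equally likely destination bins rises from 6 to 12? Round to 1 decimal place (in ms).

95.0 ms

The intercept a cancels: ΔRT = b·(log₂ n₂ − log₂ n₁) = b·log₂(n₂/n₁).
log₂(12) − log₂(6) = log₂(12/6) = log₂(2) = 1.
ΔRT = 95 × 1.0000 = 95.000 ms.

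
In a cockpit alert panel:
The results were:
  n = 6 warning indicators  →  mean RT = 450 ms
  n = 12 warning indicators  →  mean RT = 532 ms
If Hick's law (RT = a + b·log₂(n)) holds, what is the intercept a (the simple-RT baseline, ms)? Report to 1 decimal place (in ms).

238.0 ms

b = (RT₂ − RT₁)/(log₂ n₂ − log₂ n₁) = (532 − 450)/(3.5850 − 2.5850) = 82.000 ms/bit.
Intercept: a = 450 − 82.000·log₂(6) = 238.033 ms.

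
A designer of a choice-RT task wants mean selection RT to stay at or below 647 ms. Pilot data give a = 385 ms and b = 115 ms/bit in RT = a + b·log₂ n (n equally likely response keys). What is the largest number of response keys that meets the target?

4

Set 385 + 115·log₂ n ≤ 647 → log₂ n ≤ (647 − 385)/115 = 2.2783.
So n ≤ 2^2.2783 = 4.851; the largest integer n is 4.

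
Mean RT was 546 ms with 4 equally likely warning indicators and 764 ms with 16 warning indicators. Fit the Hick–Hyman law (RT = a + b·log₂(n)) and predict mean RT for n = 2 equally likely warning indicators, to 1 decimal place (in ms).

437.0 ms

Fit slope and intercept:
  b = (764 − 546) / (log₂ 16 − log₂ 4) = 218 / (4 − 2) = 109.000 ms/bit
  a = 546 − 109.000 × 2 = 328.000 ms
Then RT(2) = 328.000 + 109.000 × log₂ 2 = 328.000 + 109.000 × 1 ≈ 437.000 ms.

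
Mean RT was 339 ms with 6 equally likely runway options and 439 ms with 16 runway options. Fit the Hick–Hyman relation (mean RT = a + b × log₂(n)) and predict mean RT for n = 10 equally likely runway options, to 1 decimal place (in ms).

391.1 ms

RT is linear in log₂ n, so two points fix the line:
  b = (439 − 339) / (log₂ 16 − log₂ 6) = 100 / (4 − 2.5850) = 70.670 ms/bit
  a = 339 − 70.670 × 2.5850 = 156.322 ms
Then RT(10) = 156.322 + 70.670 × log₂ 10 = 156.322 + 70.670 × 3.3219 ≈ 391.081 ms.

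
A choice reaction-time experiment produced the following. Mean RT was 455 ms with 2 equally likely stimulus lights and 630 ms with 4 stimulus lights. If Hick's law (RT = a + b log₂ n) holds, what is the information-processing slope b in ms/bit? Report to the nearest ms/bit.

The slope on a log₂ axis is (630 − 455) / (2 − 1) = 175 ms/bit.

175 ms/bit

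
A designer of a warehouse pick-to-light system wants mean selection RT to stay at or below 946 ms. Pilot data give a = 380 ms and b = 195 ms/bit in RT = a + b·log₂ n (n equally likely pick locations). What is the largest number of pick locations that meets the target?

195·log₂ n ≤ 946 − 380 = 566, giving log₂ n ≤ 2.9026 and n ≤ 7.478. The largest whole number is 7.

7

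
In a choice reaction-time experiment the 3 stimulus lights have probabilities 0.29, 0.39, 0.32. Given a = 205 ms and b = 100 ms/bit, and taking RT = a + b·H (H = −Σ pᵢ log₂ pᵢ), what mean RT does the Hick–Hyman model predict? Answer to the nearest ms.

362 ms

Entropy contributions −pᵢ log₂ pᵢ: 0.5179, 0.5298, 0.5260; sum H = 1.5737 bits.
RT = a + bH = 205 + 100·1.5737 = 362.37 ms.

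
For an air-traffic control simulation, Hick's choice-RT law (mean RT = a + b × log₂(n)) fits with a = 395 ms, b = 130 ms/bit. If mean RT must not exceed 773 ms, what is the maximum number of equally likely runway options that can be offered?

7

Information budget: (773 − 395)/130 = 2.9077 bits, so n ≤ 2^2.9077 = 7.504 → at most 7.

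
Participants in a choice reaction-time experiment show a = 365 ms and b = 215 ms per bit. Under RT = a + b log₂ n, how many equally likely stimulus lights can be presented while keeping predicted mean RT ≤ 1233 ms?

16

215·log₂ n ≤ 1233 − 365 = 868, giving log₂ n ≤ 4.0372 and n ≤ 16.418. The largest whole number is 16.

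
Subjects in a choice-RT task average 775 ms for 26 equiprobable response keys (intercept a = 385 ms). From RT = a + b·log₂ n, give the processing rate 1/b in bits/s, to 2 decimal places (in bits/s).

b = (775 − 385)/log₂ 26 = 390/4.7004 = 82.971 ms per bit = 0.08297 s/bit; the reciprocal is 12.052 bits/s.

12.05 bits/s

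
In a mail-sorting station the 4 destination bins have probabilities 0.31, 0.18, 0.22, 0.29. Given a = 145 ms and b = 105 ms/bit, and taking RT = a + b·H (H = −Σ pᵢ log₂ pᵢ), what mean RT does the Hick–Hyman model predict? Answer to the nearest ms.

Entropy contributions −pᵢ log₂ pᵢ: 0.5238, 0.4453, 0.4806, 0.5179; sum H = 1.9676 bits.
RT = a + bH = 145 + 105·1.9676 = 351.60 ms.

352 ms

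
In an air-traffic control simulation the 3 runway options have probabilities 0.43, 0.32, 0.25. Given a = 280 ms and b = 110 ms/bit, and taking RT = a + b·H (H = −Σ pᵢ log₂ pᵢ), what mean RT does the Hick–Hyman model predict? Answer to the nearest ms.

Entropy contributions −pᵢ log₂ pᵢ: 0.5236, 0.5260, 0.5000; sum H = 1.5496 bits.
RT = a + bH = 280 + 110·1.5496 = 450.46 ms.

450 ms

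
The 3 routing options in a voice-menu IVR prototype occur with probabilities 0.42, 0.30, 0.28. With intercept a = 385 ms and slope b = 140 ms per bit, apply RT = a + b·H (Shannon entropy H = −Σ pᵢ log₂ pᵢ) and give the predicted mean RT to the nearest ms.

Entropy contributions −pᵢ log₂ pᵢ: 0.5256, 0.5211, 0.5142; sum H = 1.5610 bits.
RT = a + bH = 385 + 140·1.5610 = 603.53 ms.

604 ms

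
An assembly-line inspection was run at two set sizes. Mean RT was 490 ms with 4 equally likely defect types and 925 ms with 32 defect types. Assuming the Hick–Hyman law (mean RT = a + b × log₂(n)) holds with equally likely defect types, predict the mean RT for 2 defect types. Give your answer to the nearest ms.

RT is linear in log₂ n, so two points fix the line:
  b = (925 − 490) / (log₂ 32 − log₂ 4) = 435 / (5 − 2) = 145 ms/bit
  a = 490 − 145 × 2 = 200 ms
Then RT(2) = 200 + 145 × log₂ 2 = 200 + 145 × 1 ≈ 345.000 ms.

345 ms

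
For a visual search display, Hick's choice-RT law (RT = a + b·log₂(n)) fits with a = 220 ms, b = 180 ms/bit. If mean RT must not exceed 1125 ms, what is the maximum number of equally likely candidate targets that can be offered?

180·log₂ n ≤ 1125 − 220 = 905, giving log₂ n ≤ 5.0278 and n ≤ 32.622. The largest whole number is 32.

32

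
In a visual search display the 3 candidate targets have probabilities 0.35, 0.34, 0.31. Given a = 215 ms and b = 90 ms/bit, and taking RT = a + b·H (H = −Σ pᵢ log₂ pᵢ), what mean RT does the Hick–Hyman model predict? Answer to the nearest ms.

H = 0.35·log₂(1/0.35) + 0.34·log₂(1/0.34) + 0.31·log₂(1/0.31) = 1.5831 bits.
RT = 215 + 90 × 1.5831 = 357.48 ms.

357 ms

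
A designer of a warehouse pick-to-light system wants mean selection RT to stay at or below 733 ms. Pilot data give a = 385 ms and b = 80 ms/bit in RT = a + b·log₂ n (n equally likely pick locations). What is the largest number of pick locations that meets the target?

20

Set 385 + 80·log₂ n ≤ 733 → log₂ n ≤ (733 − 385)/80 = 4.3500.
So n ≤ 2^4.3500 = 20.393; the largest integer n is 20.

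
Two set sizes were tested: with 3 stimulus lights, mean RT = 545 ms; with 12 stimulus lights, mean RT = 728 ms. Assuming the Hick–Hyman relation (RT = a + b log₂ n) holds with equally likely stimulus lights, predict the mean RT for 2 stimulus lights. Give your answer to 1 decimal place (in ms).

491.5 ms

RT is linear in log₂ n, so two points fix the line:
  b = (728 − 545) / (log₂ 12 − log₂ 3) = 183 / (3.5850 − 1.5850) = 91.500 ms/bit
  a = 545 − 91.500 × 1.5850 = 399.976 ms
Then RT(2) = 399.976 + 91.500 × log₂ 2 = 399.976 + 91.500 × 1 ≈ 491.476 ms.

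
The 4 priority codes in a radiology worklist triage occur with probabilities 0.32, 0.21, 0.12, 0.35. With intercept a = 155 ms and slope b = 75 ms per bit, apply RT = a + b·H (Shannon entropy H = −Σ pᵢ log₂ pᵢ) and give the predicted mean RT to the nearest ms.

Entropy contributions −pᵢ log₂ pᵢ: 0.5260, 0.4728, 0.3671, 0.5301; sum H = 1.8960 bits.
RT = a + bH = 155 + 75·1.8960 = 297.20 ms.

297 ms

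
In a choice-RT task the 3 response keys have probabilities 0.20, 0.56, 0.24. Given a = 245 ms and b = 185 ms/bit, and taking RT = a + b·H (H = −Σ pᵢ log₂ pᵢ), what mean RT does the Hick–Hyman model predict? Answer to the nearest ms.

H = 0.20·log₂(1/0.20) + 0.56·log₂(1/0.56) + 0.24·log₂(1/0.24) = 1.4270 bits.
RT = 245 + 185 × 1.4270 = 508.99 ms.

509 ms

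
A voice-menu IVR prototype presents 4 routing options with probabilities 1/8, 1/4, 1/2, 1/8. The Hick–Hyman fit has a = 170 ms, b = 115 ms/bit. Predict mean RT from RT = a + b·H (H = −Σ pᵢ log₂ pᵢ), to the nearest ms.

Each term −pᵢ log₂ pᵢ: 0.125·3 + 0.25·2 + 0.5·1 + 0.125·3; summed, H = 1.750 bits.
Mean RT = a + bH = 170 + 115·1.750 = 371.25 ms.

371 ms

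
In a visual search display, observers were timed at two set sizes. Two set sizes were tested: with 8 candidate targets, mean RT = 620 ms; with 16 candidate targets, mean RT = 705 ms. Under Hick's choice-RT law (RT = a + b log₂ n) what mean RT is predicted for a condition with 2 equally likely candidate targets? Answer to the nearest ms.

450 ms

Fit slope and intercept:
  b = (705 − 620) / (log₂ 16 − log₂ 8) = 85 / (4 − 3) = 85 ms/bit
  a = 620 − 85 × 3 = 365 ms
Then RT(2) = 365 + 85 × log₂ 2 = 365 + 85 × 1 ≈ 450.000 ms.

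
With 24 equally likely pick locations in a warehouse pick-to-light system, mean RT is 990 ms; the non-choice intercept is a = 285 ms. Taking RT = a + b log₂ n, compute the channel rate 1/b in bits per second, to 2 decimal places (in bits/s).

6.50 bits/s

Choice component = 990 − 285 = 705 ms over log₂(24) = 4.5850 bits.
b = 705 / 4.5850 = 153.764 ms/bit, so 1/b = 6.503 bits/s.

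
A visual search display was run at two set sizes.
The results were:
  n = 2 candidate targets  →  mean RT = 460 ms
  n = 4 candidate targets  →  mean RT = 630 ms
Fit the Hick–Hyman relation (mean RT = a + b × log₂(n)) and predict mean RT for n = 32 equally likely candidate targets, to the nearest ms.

Solve the two-equation system in a and b:
  b = (630 − 460) / (log₂ 4 − log₂ 2) = 170 / (2 − 1) = 170 ms/bit
  a = 460 − 170 × 1 = 290 ms
Then RT(32) = 290 + 170 × log₂ 32 = 290 + 170 × 5 ≈ 1140.000 ms.

1140 ms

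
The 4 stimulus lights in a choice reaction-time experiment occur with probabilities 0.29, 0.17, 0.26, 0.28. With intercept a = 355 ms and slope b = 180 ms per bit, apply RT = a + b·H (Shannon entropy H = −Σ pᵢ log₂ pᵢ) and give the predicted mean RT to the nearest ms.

Entropy contributions −pᵢ log₂ pᵢ: 0.5179, 0.4346, 0.5053, 0.5142; sum H = 1.9720 bits.
RT = a + bH = 355 + 180·1.9720 = 709.96 ms.

710 ms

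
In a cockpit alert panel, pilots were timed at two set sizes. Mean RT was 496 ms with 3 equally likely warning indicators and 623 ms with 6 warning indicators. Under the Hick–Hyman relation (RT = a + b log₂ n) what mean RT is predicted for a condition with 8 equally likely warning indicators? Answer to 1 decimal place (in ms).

RT is linear in log₂ n, so two points fix the line:
  b = (623 − 496) / (log₂ 6 − log₂ 3) = 127 / (2.5850 − 1.5850) = 127.000 ms/bit
  a = 496 − 127.000 × 1.5850 = 294.710 ms
Then RT(8) = 294.710 + 127.000 × log₂ 8 = 294.710 + 127.000 × 3 ≈ 675.710 ms.

675.7 ms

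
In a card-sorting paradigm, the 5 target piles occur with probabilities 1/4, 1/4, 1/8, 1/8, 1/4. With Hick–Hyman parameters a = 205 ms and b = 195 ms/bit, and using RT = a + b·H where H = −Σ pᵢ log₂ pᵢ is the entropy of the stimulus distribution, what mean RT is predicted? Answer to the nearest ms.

Each term −pᵢ log₂ pᵢ: 0.25·2 + 0.25·2 + 0.125·3 + 0.125·3 + 0.25·2; summed, H = 2.250 bits.
Mean RT = a + bH = 205 + 195·2.250 = 643.75 ms.

644 ms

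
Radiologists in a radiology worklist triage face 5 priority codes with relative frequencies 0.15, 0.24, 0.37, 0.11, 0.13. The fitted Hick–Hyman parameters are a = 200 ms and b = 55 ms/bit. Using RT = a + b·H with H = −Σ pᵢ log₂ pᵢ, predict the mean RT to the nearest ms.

H = 0.15·log₂(1/0.15) + 0.24·log₂(1/0.24) + 0.37·log₂(1/0.37) + 0.11·log₂(1/0.11) + 0.13·log₂(1/0.13) = 2.1683 bits.
RT = 200 + 55 × 2.1683 = 319.26 ms.

319 ms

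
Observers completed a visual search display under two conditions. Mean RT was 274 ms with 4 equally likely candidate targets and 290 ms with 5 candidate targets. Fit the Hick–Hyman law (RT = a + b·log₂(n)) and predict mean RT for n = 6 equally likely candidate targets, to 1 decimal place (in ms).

303.1 ms

Fit slope and intercept:
  b = (290 − 274) / (log₂ 5 − log₂ 4) = 16 / (2.3219 − 2) = 49.701 ms/bit
  a = 274 − 49.701 × 2 = 174.599 ms
Then RT(6) = 174.599 + 49.701 × log₂ 6 = 174.599 + 49.701 × 2.5850 ≈ 303.073 ms.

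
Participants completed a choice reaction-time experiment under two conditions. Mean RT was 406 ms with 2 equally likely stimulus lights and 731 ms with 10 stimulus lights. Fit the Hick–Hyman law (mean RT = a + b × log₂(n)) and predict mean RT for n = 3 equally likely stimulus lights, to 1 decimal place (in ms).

487.9 ms

With log₂ n on the abscissa the relation is linear; from the two conditions:
  b = (731 − 406) / (log₂ 10 − log₂ 2) = 325 / (3.3219 − 1) = 139.970 ms/bit
  a = 406 − 139.970 × 1 = 266.030 ms
Then RT(3) = 266.030 + 139.970 × log₂ 3 = 266.030 + 139.970 × 1.5850 ≈ 487.877 ms.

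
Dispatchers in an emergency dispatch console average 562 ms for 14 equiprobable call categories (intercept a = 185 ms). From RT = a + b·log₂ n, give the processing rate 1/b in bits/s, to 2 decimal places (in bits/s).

10.10 bits/s

b = (562 − 185)/log₂ 14 = 377/3.8074 = 99.019 ms per bit = 0.09902 s/bit; the reciprocal is 10.099 bits/s.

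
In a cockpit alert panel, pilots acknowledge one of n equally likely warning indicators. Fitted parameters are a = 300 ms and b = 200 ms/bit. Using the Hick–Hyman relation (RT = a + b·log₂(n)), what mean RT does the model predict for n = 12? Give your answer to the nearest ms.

1017 ms

log₂(12) = 3.5850 bits, so RT = 300 + 200 × 3.5850 ≈ 1016.993 ms.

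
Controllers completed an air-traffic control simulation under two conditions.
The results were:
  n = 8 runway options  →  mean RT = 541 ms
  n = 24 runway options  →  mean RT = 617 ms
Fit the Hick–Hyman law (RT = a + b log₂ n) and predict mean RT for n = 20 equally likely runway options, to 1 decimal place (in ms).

Fit slope and intercept:
  b = (617 − 541) / (log₂ 24 − log₂ 8) = 76 / (4.5850 − 3) = 47.951 ms/bit
  a = 541 − 47.951 × 3 = 397.148 ms
Then RT(20) = 397.148 + 47.951 × log₂ 20 = 397.148 + 47.951 × 4.3219 ≈ 604.387 ms.

604.4 ms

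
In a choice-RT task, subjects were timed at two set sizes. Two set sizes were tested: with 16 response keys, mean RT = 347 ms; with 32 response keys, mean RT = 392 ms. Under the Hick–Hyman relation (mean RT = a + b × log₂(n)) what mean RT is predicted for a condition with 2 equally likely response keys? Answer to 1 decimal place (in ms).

Fit slope and intercept:
  b = (392 − 347) / (log₂ 32 − log₂ 16) = 45 / (5 − 4) = 45.000 ms/bit
  a = 347 − 45.000 × 4 = 167.000 ms
Then RT(2) = 167.000 + 45.000 × log₂ 2 = 167.000 + 45.000 × 1 ≈ 212.000 ms.

212.0 ms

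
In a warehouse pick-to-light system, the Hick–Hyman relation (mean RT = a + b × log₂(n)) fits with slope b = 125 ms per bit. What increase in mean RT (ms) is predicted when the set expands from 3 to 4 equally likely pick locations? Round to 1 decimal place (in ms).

51.9 ms

The intercept a cancels: ΔRT = b·(log₂ n₂ − log₂ n₁) = b·log₂(n₂/n₁).
log₂(4) − log₂(3) = 2 − 1.5850 = 0.4150.
ΔRT = 125 × 0.4150 = 51.880 ms.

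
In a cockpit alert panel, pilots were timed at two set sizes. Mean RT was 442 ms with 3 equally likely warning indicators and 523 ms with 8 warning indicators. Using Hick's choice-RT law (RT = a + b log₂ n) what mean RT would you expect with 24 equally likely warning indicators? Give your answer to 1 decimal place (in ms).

613.7 ms

Solve the two-equation system in a and b:
  b = (523 − 442) / (log₂ 8 − log₂ 3) = 81 / (3 − 1.5850) = 57.242 ms/bit
  a = 442 − 57.242 × 1.5850 = 351.273 ms
Then RT(24) = 351.273 + 57.242 × log₂ 24 = 351.273 + 57.242 × 4.5850 ≈ 613.727 ms.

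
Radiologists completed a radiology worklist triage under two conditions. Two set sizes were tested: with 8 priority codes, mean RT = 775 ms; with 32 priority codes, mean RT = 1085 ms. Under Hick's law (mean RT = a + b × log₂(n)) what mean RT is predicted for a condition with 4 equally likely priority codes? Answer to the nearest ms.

Fit slope and intercept:
  b = (1085 − 775) / (log₂ 32 − log₂ 8) = 310 / (5 − 3) = 155 ms/bit
  a = 775 − 155 × 3 = 310 ms
Then RT(4) = 310 + 155 × log₂ 4 = 310 + 155 × 2 ≈ 620.000 ms.

620 ms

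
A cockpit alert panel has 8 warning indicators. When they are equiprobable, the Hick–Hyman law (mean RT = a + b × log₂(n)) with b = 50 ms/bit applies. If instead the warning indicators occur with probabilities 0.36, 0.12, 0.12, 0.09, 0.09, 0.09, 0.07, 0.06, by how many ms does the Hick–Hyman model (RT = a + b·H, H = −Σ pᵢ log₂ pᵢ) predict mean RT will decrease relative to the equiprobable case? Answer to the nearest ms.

14 ms

Equiprobable entropy H₀ = log₂ 8 = 3.0000 bits.
Skewed entropy H = −Σ pᵢ log₂ pᵢ = 2.7148 bits.
ΔRT = b·(H₀ − H) = 50 × 0.2852 = 14.26 ms.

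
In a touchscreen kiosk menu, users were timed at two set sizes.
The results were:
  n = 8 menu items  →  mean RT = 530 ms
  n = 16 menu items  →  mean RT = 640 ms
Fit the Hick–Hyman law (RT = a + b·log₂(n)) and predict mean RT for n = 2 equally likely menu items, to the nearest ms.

310 ms

RT is linear in log₂ n, so two points fix the line:
  b = (640 − 530) / (log₂ 16 − log₂ 8) = 110 / (4 − 3) = 110 ms/bit
  a = 530 − 110 × 3 = 200 ms
Then RT(2) = 200 + 110 × log₂ 2 = 200 + 110 × 1 ≈ 310.000 ms.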